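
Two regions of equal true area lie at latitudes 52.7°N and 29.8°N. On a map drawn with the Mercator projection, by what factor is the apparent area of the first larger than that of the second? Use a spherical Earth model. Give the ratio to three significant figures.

Mercator is conformal with k = sec φ, so areal scale = k² = sec²φ.
At 52.7°: sec²(52.7°) = 1/0.6060² = 2.723.
At 29.8°: sec²(29.8°) = 1/0.8678² = 1.328.
Ratio = 2.723/1.328 = cos²(29.8°)/cos²(52.7°) ≈ 2.05.

2.05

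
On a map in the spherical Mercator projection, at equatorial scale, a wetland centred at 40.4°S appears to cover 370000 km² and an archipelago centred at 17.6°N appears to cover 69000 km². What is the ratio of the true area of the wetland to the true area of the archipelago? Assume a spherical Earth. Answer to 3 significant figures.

3.42

On Mercator the areal scale is sec²φ, so true area = apparent × cos²φ.
True area of wetland: 370000 × cos²(40.4°) = 370000 × 0.5799 = 214600 km².
True area of archipelago: 69000 × cos²(17.6°) = 69000 × 0.9086 = 62690 km².
Ratio = 214600 / 62690 ≈ 3.42.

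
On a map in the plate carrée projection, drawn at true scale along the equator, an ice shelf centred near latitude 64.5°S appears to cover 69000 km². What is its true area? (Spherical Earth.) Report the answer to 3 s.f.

In the plate carrée (x = Rλ, y = Rφ), meridians are true-scale (h = 1) and parallels are stretched by k = sec φ.
Areal scale = h·k = 1 × sec φ; at 64.5°, h = 1.000, k = 2.323, so h·k = 2.323.
True area = apparent / (areal scale) = 69000 / 2.323 ≈ 29700 km².

29700 km²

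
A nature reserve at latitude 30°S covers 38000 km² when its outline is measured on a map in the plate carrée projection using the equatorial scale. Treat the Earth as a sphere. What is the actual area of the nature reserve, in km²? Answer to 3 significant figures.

For the equirectangular projection with φ₀ = 0 (plate carrée), h = 1 along meridians and k = sec φ along parallels.
Areal scale = h·k = 1 × sec φ; at 30°, h = 1.000, k = 1.155, so h·k = 1.155.
True area = apparent / (areal scale) = 38000 / 1.155 ≈ 32900 km².

32900 km²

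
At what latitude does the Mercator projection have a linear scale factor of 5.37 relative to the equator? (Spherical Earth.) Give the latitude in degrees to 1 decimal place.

79.3°

Mercator scale is k = sec φ = 1/cos φ.
1/cos φ = 5.37  ⇒  cos φ = 0.1862  ⇒  φ = arccos(0.1862) ≈ 79.3°.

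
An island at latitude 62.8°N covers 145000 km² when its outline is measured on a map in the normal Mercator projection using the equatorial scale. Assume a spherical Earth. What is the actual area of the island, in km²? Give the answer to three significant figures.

The Mercator projection is conformal; its linear scale factor is the same in every direction and equals sec φ = 1/cos φ.
Areal scale = k² = sec²φ = 1/cos²(62.8°) = 1/0.4571² = 4.786.
True area = apparent / (areal scale) = 145000 / 4.786 ≈ 30300 km².

30300 km²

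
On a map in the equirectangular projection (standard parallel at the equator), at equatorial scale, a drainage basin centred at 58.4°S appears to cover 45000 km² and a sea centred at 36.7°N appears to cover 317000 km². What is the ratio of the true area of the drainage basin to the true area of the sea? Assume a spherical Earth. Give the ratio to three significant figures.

0.0928

Plate carrée has h = 1 and k = sec φ, giving areal scale sec φ; true area = (apparent area) · cos φ.
True area of drainage basin: 45000 × cos(58.4°) = 45000 × 0.5240 = 23580 km².
True area of sea: 317000 × cos(36.7°) = 317000 × 0.8018 = 254200 km².
Ratio = 23580 / 254200 ≈ 0.0928.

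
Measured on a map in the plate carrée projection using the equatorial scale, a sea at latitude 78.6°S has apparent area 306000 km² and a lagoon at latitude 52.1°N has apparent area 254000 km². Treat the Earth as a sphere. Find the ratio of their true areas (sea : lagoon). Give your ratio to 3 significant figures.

0.388

Plate carrée has h = 1 and k = sec φ, giving areal scale sec φ; true area = (apparent area) · cos φ.
True area of sea: 306000 × cos(78.6°) = 306000 × 0.1977 = 60480 km².
True area of lagoon: 254000 × cos(52.1°) = 254000 × 0.6143 = 156000 km².
Ratio = 60480 / 156000 ≈ 0.388.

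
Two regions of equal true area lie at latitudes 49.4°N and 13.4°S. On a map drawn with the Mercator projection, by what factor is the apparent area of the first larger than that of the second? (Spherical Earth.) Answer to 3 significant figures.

2.23

On Mercator, area is exaggerated by sec²φ = 1/cos²φ.
At 49.4°: sec²(49.4°) = 1/0.6508² = 2.361.
At 13.4°: sec²(13.4°) = 1/0.9728² = 1.057.
Ratio = 2.361/1.057 = cos²(13.4°)/cos²(49.4°) ≈ 2.23.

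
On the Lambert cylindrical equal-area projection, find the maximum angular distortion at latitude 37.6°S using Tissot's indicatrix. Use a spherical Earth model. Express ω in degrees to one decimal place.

The Lambert cylindrical equal-area projection is the cylindrical equal-area projection with its standard parallel at the equator (φ₀ = 0). A cylindrical equal-area projection with standard parallel φ₀ has meridian scale h = cos φ / cos φ₀ and parallel scale k = cos φ₀ / cos φ (so areas are preserved, h·k = 1).
At 37.6°: h = 0.7923, k = 1.262; principal scales a = 1.262, b = 0.7923.
sin(ω/2) = (a − b)/(a + b) = 0.4699/2.054 = 0.2287, so ω = 2 arcsin(0.2287) ≈ 26.4°.

26.4°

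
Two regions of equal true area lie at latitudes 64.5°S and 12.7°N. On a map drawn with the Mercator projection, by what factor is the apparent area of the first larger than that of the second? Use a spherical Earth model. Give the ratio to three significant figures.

On Mercator, area is exaggerated by sec²φ = 1/cos²φ.
At 64.5°: sec²(64.5°) = 1/0.4305² = 5.395.
At 12.7°: sec²(12.7°) = 1/0.9755² = 1.051.
Ratio = 5.395/1.051 = cos²(12.7°)/cos²(64.5°) ≈ 5.13.

5.13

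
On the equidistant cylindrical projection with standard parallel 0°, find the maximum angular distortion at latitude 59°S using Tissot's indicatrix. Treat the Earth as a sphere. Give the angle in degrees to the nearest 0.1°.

37.3°

In the plate carrée (x = Rλ, y = Rφ), meridians are true-scale (h = 1) and parallels are stretched by k = sec φ.
At 59°: h = 1.000, k = 1.942; principal scales a = 1.942, b = 1.000.
sin(ω/2) = (a − b)/(a + b) = 0.9416/2.942 = 0.3201, so ω = 2 arcsin(0.3201) ≈ 37.3°.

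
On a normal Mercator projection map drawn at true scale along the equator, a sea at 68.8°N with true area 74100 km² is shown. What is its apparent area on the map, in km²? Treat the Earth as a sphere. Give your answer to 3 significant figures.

567000 km²

For Mercator, h = k = sec φ (a conformal cylindrical projection has a single point scale, 1/cos φ).
Areal scale = k² = sec²φ = 1/cos²(68.8°) = 1/0.3616² = 7.647.
Apparent area = 74100 × 7.647 ≈ 567000 km².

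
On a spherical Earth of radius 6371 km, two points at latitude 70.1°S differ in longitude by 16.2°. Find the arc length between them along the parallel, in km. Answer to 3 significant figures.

Arc length along a parallel = R cos φ · Δλ (with Δλ in radians).
= 6371 × cos 70.1° × (16.2° × π/180) = 6371 × 0.3404 × 0.2827 ≈ 613 km.

613 km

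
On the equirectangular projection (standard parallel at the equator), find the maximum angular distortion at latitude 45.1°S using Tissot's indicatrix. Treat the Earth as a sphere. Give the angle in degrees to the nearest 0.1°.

19.9°

For the equirectangular projection with φ₀ = 0 (plate carrée), h = 1 along meridians and k = sec φ along parallels.
At 45.1°: h = 1.000, k = 1.417; principal scales a = 1.417, b = 1.000.
sin(ω/2) = (a − b)/(a + b) = 0.4167/2.417 = 0.1724, so ω = 2 arcsin(0.1724) ≈ 19.9°.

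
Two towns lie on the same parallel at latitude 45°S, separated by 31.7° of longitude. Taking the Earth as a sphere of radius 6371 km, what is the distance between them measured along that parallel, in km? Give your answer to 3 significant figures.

Arc length along a parallel = R cos φ · Δλ (with Δλ in radians).
= 6371 × cos 45° × (31.7° × π/180) = 6371 × 0.7071 × 0.5533 ≈ 2490 km.

2490 km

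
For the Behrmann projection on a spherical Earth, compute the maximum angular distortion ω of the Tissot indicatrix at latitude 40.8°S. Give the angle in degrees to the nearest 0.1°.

The Behrmann projection is cylindrical equal-area with φ₀ = 30°. Cylindrical equal-area (φ₀ = 30°): h = cos φ / cos 30° along meridians, k = cos 30° / cos φ along parallels; h·k = 1.
At 40.8°: h = 0.8741, k = 1.144; principal scales a = 1.144, b = 0.8741.
sin(ω/2) = (a − b)/(a + b) = 0.2699/2.018 = 0.1338, so ω = 2 arcsin(0.1338) ≈ 15.4°.

15.4°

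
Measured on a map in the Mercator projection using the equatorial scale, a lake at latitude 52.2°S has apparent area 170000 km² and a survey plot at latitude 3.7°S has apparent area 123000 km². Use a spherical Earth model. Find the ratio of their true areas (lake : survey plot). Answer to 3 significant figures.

On Mercator the areal scale is sec²φ, so true area = apparent × cos²φ.
True area of lake: 170000 × cos²(52.2°) = 170000 × 0.3757 = 63860 km².
True area of survey plot: 123000 × cos²(3.7°) = 123000 × 0.9958 = 122500 km².
Ratio = 63860 / 122500 ≈ 0.521.

0.521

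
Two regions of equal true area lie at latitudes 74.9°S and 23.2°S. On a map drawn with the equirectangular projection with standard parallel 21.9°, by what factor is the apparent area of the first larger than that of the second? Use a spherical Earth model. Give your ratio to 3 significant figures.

The equidistant cylindrical projection with φ₀ = 21.9° has h = 1 (meridians true) and k = cos φ₀ / cos φ along parallels.
Areal scale at 74.9°: h·k = 1.000 × 3.562 = 3.562.
Areal scale at 23.2°: h·k = 1.000 × 1.009 = 1.009.
Ratio = 3.562/1.009 ≈ 3.53.

3.53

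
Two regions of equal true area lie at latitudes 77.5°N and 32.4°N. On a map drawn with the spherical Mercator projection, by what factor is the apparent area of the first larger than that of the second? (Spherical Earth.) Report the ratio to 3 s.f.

15.2

Mercator areal scale is sec²φ.
At 77.5°: sec²(77.5°) = 1/0.2164² = 21.35.
At 32.4°: sec²(32.4°) = 1/0.8443² = 1.403.
Ratio = 21.35/1.403 = cos²(32.4°)/cos²(77.5°) ≈ 15.2.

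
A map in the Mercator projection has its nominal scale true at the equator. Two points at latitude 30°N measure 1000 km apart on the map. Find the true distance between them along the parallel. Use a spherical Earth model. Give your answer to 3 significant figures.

For Mercator, h = k = sec φ (a conformal cylindrical projection has a single point scale, 1/cos φ).
Along the parallel at 30°, map distances are exaggerated by k = sec 30° = 1.155.
True distance = 1000 / 1.155 = 1000 × cos 30° ≈ 866 km.

866 km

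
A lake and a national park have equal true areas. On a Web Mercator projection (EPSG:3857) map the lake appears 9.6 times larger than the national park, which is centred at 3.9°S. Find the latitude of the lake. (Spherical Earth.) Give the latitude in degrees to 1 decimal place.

71.2°

For equal true areas on Mercator, apparent areas scale as sec²φ, so the ratio is cos²φ₂ / cos²φ₁.
cos²φ₂ / cos²φ₁ = 9.6  ⇒  cos φ₁ = cos 3.9° / √9.6 = 0.9977/3.098 = 0.3220.
φ₁ = arccos(0.3220) ≈ 71.2°.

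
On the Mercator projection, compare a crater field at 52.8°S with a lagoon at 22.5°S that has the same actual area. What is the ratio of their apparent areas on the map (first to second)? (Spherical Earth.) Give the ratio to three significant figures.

Mercator areal scale is sec²φ.
At 52.8°: sec²(52.8°) = 1/0.6046² = 2.736.
At 22.5°: sec²(22.5°) = 1/0.9239² = 1.172.
Ratio = 2.736/1.172 = cos²(22.5°)/cos²(52.8°) ≈ 2.34.

2.34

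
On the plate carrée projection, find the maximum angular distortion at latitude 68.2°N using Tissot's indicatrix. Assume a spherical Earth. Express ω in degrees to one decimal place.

Plate carrée maps x = Rλ, y = Rφ. The meridian scale is h = 1 and the parallel scale is k = 1/cos φ = sec φ.
At 68.2°: h = 1.000, k = 2.693; principal scales a = 2.693, b = 1.000.
sin(ω/2) = (a − b)/(a + b) = 1.693/3.693 = 0.4584, so ω = 2 arcsin(0.4584) ≈ 54.6°.

54.6°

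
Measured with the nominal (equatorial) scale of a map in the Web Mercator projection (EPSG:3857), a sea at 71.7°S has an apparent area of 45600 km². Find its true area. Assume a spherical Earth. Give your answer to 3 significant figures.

4500 km²

The Mercator projection is conformal; its linear scale factor is the same in every direction and equals sec φ = 1/cos φ.
Areal scale = k² = sec²φ = 1/cos²(71.7°) = 1/0.3140² = 10.14.
True area = apparent / (areal scale) = 45600 / 10.14 ≈ 4500 km².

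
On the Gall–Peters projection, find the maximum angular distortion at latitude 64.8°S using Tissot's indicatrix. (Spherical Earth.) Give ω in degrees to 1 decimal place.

55.8°

Gall–Peters is a cylindrical equal-area projection with standard parallels at ±45°. A cylindrical equal-area projection with standard parallel φ₀ has meridian scale h = cos φ / cos φ₀ and parallel scale k = cos φ₀ / cos φ (so areas are preserved, h·k = 1).
At 64.8°: h = 0.6021, k = 1.661; principal scales a = 1.661, b = 0.6021.
sin(ω/2) = (a − b)/(a + b) = 1.059/2.263 = 0.4678, so ω = 2 arcsin(0.4678) ≈ 55.8°.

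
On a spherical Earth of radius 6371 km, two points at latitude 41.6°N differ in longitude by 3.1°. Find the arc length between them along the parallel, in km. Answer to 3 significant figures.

Arc length along a parallel = R cos φ · Δλ (with Δλ in radians).
= 6371 × cos 41.6° × (3.1° × π/180) = 6371 × 0.7478 × 0.05411 ≈ 258 km.

258 km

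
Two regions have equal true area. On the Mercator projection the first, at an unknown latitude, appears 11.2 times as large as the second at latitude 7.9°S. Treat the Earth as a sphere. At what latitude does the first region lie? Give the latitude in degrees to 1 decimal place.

On Mercator, (apparent₁)/(apparent₂) = sec²φ₁ / sec²φ₂ when true areas are equal.
cos²φ₂ / cos²φ₁ = 11.2  ⇒  cos φ₁ = cos 7.9° / √11.2 = 0.9905/3.347 = 0.2960.
φ₁ = arccos(0.2960) ≈ 72.8°.

72.8°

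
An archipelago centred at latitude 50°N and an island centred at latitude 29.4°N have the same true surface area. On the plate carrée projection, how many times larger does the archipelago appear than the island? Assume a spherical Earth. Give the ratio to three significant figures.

Plate carrée maps x = Rλ, y = Rφ. The meridian scale is h = 1 and the parallel scale is k = 1/cos φ = sec φ.
Areal scale at 50°: h·k = 1.000 × 1.556 = 1.556.
Areal scale at 29.4°: h·k = 1.000 × 1.148 = 1.148.
Ratio = 1.556/1.148 ≈ 1.36.

1.36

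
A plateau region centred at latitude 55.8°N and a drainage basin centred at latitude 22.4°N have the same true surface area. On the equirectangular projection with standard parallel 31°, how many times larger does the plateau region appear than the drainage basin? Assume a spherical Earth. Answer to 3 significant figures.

1.64

In the equirectangular projection with standard parallel φ₀ = 31° (x = Rλ cos φ₀, y = Rφ), meridians are true-scale (h = 1) and the parallel scale is k = cos φ₀ / cos φ.
Areal scale at 55.8°: h·k = 1.000 × 1.525 = 1.525.
Areal scale at 22.4°: h·k = 1.000 × 0.9271 = 0.9271.
Ratio = 1.525/0.9271 ≈ 1.64.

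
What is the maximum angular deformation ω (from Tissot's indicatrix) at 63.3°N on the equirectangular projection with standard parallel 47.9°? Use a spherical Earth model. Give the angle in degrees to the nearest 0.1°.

22.8°

The equidistant cylindrical projection with φ₀ = 47.9° has h = 1 (meridians true) and k = cos φ₀ / cos φ along parallels.
At 63.3°: h = 1.000, k = 1.492; principal scales a = 1.492, b = 1.000.
sin(ω/2) = (a − b)/(a + b) = 0.4921/2.492 = 0.1975, so ω = 2 arcsin(0.1975) ≈ 22.8°.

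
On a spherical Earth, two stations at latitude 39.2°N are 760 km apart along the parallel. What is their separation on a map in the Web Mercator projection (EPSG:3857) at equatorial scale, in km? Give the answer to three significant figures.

981 km

The Mercator projection is conformal; its linear scale factor is the same in every direction and equals sec φ = 1/cos φ.
Along the parallel, k = sec 39.2° = 1/0.7749 = 1.290.
Map distance = 760 × 1.290 ≈ 981 km.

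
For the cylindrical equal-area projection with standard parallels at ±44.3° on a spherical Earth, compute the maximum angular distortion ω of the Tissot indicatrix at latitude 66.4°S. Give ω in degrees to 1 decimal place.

63.1°

Cylindrical equal-area (φ₀ = 44.3°): h = cos φ / cos 44.3° along meridians, k = cos 44.3° / cos φ along parallels; h·k = 1.
At 66.4°: h = 0.5594, k = 1.788; principal scales a = 1.788, b = 0.5594.
sin(ω/2) = (a − b)/(a + b) = 1.228/2.347 = 0.5233, so ω = 2 arcsin(0.5233) ≈ 63.1°.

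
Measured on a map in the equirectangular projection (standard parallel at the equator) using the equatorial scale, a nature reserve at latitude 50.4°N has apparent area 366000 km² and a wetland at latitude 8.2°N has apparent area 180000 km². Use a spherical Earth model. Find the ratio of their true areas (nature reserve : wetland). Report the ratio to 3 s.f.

1.31

On the plate carrée, areal scale = h·k = 1 × sec φ, so true area = apparent × cos φ.
True area of nature reserve: 366000 × cos(50.4°) = 366000 × 0.6374 = 233300 km².
True area of wetland: 180000 × cos(8.2°) = 180000 × 0.9898 = 178200 km².
Ratio = 233300 / 178200 ≈ 1.31.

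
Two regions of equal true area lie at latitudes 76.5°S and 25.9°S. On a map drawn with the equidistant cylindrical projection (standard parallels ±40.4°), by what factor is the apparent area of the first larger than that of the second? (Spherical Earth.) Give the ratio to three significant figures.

The equidistant cylindrical projection with φ₀ = 40.4° has h = 1 (meridians true) and k = cos φ₀ / cos φ along parallels.
Areal scale at 76.5°: h·k = 1.000 × 3.262 = 3.262.
Areal scale at 25.9°: h·k = 1.000 × 0.8466 = 0.8466.
Ratio = 3.262/0.8466 ≈ 3.85.

3.85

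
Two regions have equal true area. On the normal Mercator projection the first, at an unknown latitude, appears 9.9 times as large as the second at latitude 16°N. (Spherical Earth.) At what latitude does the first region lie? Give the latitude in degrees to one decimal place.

For equal true areas on Mercator, apparent areas scale as sec²φ, so the ratio is cos²φ₂ / cos²φ₁.
cos²φ₂ / cos²φ₁ = 9.9  ⇒  cos φ₁ = cos 16° / √9.9 = 0.9613/3.146 = 0.3055.
φ₁ = arccos(0.3055) ≈ 72.2°.

72.2°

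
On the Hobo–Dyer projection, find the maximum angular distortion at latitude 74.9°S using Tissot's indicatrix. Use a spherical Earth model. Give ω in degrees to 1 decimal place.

107.3°

Hobo–Dyer is a cylindrical equal-area projection with standard parallels at ±37.5°. Cylindrical equal-area (φ₀ = 37.5°): h = cos φ / cos 37.5° along meridians, k = cos 37.5° / cos φ along parallels; h·k = 1.
At 74.9°: h = 0.3284, k = 3.045; principal scales a = 3.045, b = 0.3284.
sin(ω/2) = (a − b)/(a + b) = 2.717/3.374 = 0.8053, so ω = 2 arcsin(0.8053) ≈ 107.3°.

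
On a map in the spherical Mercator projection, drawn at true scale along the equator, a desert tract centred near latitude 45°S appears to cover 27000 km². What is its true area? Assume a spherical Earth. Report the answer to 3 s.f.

The Mercator projection is conformal; its linear scale factor is the same in every direction and equals sec φ = 1/cos φ.
Areal scale = k² = sec²φ = 1/cos²(45°) = 1/0.7071² = 2.000.
True area = apparent / (areal scale) = 27000 / 2.000 ≈ 13500 km².

13500 km²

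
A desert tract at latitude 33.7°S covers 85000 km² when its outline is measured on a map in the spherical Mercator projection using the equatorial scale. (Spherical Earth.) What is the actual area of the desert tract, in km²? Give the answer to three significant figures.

58800 km²

Mercator is conformal, so the point scale is isotropic: h = k = sec φ = 1/cos φ.
Areal scale = k² = sec²φ = 1/cos²(33.7°) = 1/0.8320² = 1.445.
True area = apparent / (areal scale) = 85000 / 1.445 ≈ 58800 km².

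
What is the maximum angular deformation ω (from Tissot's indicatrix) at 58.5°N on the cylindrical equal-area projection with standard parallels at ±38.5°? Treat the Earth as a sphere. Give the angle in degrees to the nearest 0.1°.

45.1°

For cylindrical equal-area with standard parallel φ₀, h = cos φ / cos φ₀ and k = cos φ₀ / cos φ, so h·k = 1.
At 58.5°: h = 0.6676, k = 1.498; principal scales a = 1.498, b = 0.6676.
sin(ω/2) = (a − b)/(a + b) = 0.8302/2.165 = 0.3834, so ω = 2 arcsin(0.3834) ≈ 45.1°.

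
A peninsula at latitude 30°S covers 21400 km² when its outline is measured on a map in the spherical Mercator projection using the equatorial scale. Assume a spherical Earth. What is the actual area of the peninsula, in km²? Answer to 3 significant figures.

For Mercator, h = k = sec φ (a conformal cylindrical projection has a single point scale, 1/cos φ).
Areal scale = k² = sec²φ = 1/cos²(30°) = 1/0.8660² = 1.333.
True area = apparent / (areal scale) = 21400 / 1.333 ≈ 16000 km².

16000 km²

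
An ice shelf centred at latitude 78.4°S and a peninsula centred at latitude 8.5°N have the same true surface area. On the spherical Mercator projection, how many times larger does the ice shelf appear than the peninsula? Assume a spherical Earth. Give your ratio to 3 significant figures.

Mercator areal scale is sec²φ.
At 78.4°: sec²(78.4°) = 1/0.2011² = 24.73.
At 8.5°: sec²(8.5°) = 1/0.9890² = 1.022.
Ratio = 24.73/1.022 = cos²(8.5°)/cos²(78.4°) ≈ 24.2.

24.2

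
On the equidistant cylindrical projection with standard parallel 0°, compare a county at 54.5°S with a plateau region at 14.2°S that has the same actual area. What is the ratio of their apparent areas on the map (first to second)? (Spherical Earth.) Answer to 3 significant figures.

1.67

For the equirectangular projection with φ₀ = 0 (plate carrée), h = 1 along meridians and k = sec φ along parallels.
Areal scale at 54.5°: h·k = 1.000 × 1.722 = 1.722.
Areal scale at 14.2°: h·k = 1.000 × 1.032 = 1.032.
Ratio = 1.722/1.032 ≈ 1.67.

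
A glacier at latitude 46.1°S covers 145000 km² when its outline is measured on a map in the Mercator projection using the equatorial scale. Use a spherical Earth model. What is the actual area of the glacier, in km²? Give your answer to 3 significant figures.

Mercator is conformal, so the point scale is isotropic: h = k = sec φ = 1/cos φ.
Areal scale = k² = sec²φ = 1/cos²(46.1°) = 1/0.6934² = 2.080.
True area = apparent / (areal scale) = 145000 / 2.080 ≈ 69700 km².

69700 km²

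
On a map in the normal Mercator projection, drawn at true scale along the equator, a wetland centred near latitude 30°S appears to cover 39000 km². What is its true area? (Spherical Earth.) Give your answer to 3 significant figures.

29200 km²

The Mercator projection is conformal; its linear scale factor is the same in every direction and equals sec φ = 1/cos φ.
Areal scale = k² = sec²φ = 1/cos²(30°) = 1/0.8660² = 1.333.
True area = apparent / (areal scale) = 39000 / 1.333 ≈ 29200 km².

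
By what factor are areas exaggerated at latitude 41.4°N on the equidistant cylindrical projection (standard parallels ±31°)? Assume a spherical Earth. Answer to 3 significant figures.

In the equirectangular projection with standard parallel φ₀ = 31° (x = Rλ cos φ₀, y = Rφ), meridians are true-scale (h = 1) and the parallel scale is k = cos φ₀ / cos φ.
Areal scale = h·k = 1 × cos φ₀ / cos φ; at 41.4°, h = 1.000, k = 1.143, so h·k = 1.143.

1.14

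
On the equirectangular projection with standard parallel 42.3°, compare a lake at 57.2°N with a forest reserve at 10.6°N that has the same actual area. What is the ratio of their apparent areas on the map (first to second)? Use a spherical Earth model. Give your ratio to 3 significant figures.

With standard parallel φ₀ = 42.3°, the equirectangular projection gives x = Rλ cos φ₀, y = Rφ, so h = 1 and k = cos 42.3° / cos φ.
Areal scale at 57.2°: h·k = 1.000 × 1.365 = 1.365.
Areal scale at 10.6°: h·k = 1.000 × 0.7525 = 0.7525.
Ratio = 1.365/0.7525 ≈ 1.81.

1.81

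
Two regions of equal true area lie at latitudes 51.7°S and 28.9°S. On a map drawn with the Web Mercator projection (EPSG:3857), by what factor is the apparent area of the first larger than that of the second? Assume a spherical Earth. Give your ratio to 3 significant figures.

Mercator areal scale is sec²φ.
At 51.7°: sec²(51.7°) = 1/0.6198² = 2.603.
At 28.9°: sec²(28.9°) = 1/0.8755² = 1.305.
Ratio = 2.603/1.305 = cos²(28.9°)/cos²(51.7°) ≈ 2.00.

2.00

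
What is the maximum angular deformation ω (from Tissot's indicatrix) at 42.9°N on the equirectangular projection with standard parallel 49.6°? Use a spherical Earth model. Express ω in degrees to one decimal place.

The equidistant cylindrical projection with φ₀ = 49.6° has h = 1 (meridians true) and k = cos φ₀ / cos φ along parallels.
At 42.9°: h = 1.000, k = 0.8848; principal scales a = 1.000, b = 0.8848.
sin(ω/2) = (a − b)/(a + b) = 0.1152/1.885 = 0.06115, so ω = 2 arcsin(0.06115) ≈ 7.0°.

7.0°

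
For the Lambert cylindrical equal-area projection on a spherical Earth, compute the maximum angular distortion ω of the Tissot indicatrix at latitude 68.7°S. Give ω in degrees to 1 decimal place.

100.1°

The Lambert cylindrical equal-area projection is the cylindrical equal-area projection with its standard parallel at the equator (φ₀ = 0). For cylindrical equal-area with standard parallel φ₀, h = cos φ / cos φ₀ and k = cos φ₀ / cos φ, so h·k = 1.
At 68.7°: h = 0.3633, k = 2.753; principal scales a = 2.753, b = 0.3633.
sin(ω/2) = (a − b)/(a + b) = 2.390/3.116 = 0.7669, so ω = 2 arcsin(0.7669) ≈ 100.1°.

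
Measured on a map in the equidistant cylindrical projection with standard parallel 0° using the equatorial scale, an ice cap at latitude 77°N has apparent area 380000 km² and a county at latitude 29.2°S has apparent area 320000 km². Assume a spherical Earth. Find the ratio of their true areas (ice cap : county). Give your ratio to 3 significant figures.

Plate carrée has h = 1 and k = sec φ, giving areal scale sec φ; true area = (apparent area) · cos φ.
True area of ice cap: 380000 × cos(77°) = 380000 × 0.2250 = 85480 km².
True area of county: 320000 × cos(29.2°) = 320000 × 0.8729 = 279300 km².
Ratio = 85480 / 279300 ≈ 0.306.

0.306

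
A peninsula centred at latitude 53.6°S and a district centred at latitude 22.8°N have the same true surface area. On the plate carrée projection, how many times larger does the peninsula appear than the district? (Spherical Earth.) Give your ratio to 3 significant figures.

1.55

Plate carrée maps x = Rλ, y = Rφ. The meridian scale is h = 1 and the parallel scale is k = 1/cos φ = sec φ.
Areal scale at 53.6°: h·k = 1.000 × 1.685 = 1.685.
Areal scale at 22.8°: h·k = 1.000 × 1.085 = 1.085.
Ratio = 1.685/1.085 ≈ 1.55.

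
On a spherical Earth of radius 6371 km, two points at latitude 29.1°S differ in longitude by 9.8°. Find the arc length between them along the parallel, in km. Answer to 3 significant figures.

Arc length along a parallel = R cos φ · Δλ (with Δλ in radians).
= 6371 × cos 29.1° × (9.8° × π/180) = 6371 × 0.8738 × 0.1710 ≈ 952 km.

952 km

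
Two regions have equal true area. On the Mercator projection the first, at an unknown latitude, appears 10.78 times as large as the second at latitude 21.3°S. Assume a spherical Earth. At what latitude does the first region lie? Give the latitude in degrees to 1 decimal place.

On Mercator, (apparent₁)/(apparent₂) = sec²φ₁ / sec²φ₂ when true areas are equal.
cos²φ₂ / cos²φ₁ = 10.78  ⇒  cos φ₁ = cos 21.3° / √10.78 = 0.9317/3.283 = 0.2838.
φ₁ = arccos(0.2838) ≈ 73.5°.

73.5°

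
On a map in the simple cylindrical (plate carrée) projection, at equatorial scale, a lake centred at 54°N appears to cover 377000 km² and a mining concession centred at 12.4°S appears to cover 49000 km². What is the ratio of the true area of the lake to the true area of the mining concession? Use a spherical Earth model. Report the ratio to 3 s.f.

4.63

On the plate carrée, areal scale = h·k = 1 × sec φ, so true area = apparent × cos φ.
True area of lake: 377000 × cos(54°) = 377000 × 0.5878 = 221600 km².
True area of mining concession: 49000 × cos(12.4°) = 49000 × 0.9767 = 47860 km².
Ratio = 221600 / 47860 ≈ 4.63.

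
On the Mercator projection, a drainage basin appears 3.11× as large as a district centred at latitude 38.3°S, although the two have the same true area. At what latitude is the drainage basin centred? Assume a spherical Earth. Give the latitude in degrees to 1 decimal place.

63.6°

Mercator areal scale is sec²φ, so apparent-area ratio = sec²φ₁ / sec²φ₂ = cos²φ₂ / cos²φ₁.
cos²φ₂ / cos²φ₁ = 3.11  ⇒  cos φ₁ = cos 38.3° / √3.11 = 0.7848/1.764 = 0.4450.
φ₁ = arccos(0.4450) ≈ 63.6°.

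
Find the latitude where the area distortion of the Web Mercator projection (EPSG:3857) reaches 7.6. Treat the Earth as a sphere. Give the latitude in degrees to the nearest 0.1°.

Mercator areal scale is sec²φ.
sec²φ = 7.6  ⇒  cos²φ = 0.1316  ⇒  cos φ = 0.3627.
φ = arccos(0.3627) ≈ 68.7°.

68.7°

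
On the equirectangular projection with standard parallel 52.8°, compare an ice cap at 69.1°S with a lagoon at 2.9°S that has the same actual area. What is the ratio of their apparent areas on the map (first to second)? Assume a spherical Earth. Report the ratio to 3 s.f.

The equidistant cylindrical projection with φ₀ = 52.8° has h = 1 (meridians true) and k = cos φ₀ / cos φ along parallels.
Areal scale at 69.1°: h·k = 1.000 × 1.695 = 1.695.
Areal scale at 2.9°: h·k = 1.000 × 0.6054 = 0.6054.
Ratio = 1.695/0.6054 ≈ 2.80.

2.80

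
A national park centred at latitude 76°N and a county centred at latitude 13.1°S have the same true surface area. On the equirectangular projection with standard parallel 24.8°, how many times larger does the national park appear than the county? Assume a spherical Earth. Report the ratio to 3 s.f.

In the equirectangular projection with standard parallel φ₀ = 24.8° (x = Rλ cos φ₀, y = Rφ), meridians are true-scale (h = 1) and the parallel scale is k = cos φ₀ / cos φ.
Areal scale at 76°: h·k = 1.000 × 3.752 = 3.752.
Areal scale at 13.1°: h·k = 1.000 × 0.9320 = 0.9320.
Ratio = 3.752/0.9320 ≈ 4.03.

4.03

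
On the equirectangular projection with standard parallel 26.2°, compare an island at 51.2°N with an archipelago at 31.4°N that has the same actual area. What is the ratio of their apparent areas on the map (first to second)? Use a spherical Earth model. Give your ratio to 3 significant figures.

The equidistant cylindrical projection with φ₀ = 26.2° has h = 1 (meridians true) and k = cos φ₀ / cos φ along parallels.
Areal scale at 51.2°: h·k = 1.000 × 1.432 = 1.432.
Areal scale at 31.4°: h·k = 1.000 × 1.051 = 1.051.
Ratio = 1.432/1.051 ≈ 1.36.

1.36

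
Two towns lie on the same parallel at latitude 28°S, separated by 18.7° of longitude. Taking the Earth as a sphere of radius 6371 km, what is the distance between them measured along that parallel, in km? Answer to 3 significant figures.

Arc length along a parallel = R cos φ · Δλ (with Δλ in radians).
= 6371 × cos 28° × (18.7° × π/180) = 6371 × 0.8829 × 0.3264 ≈ 1840 km.

1840 km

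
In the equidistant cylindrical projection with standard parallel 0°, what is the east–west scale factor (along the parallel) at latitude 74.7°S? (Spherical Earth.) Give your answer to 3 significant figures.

3.79

For the equirectangular projection with φ₀ = 0 (plate carrée), h = 1 along meridians and k = sec φ along parallels.
k = 1/cos 74.7° = 1/0.2639 = 3.790.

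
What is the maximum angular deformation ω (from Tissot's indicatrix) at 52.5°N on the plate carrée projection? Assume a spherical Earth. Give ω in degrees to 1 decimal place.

For the equirectangular projection with φ₀ = 0 (plate carrée), h = 1 along meridians and k = sec φ along parallels.
At 52.5°: h = 1.000, k = 1.643; principal scales a = 1.643, b = 1.000.
sin(ω/2) = (a − b)/(a + b) = 0.6427/2.643 = 0.2432, so ω = 2 arcsin(0.2432) ≈ 28.2°.

28.2°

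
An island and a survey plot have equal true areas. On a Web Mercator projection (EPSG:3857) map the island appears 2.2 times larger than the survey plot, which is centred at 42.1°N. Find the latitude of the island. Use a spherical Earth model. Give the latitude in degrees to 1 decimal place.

For equal true areas on Mercator, apparent areas scale as sec²φ, so the ratio is cos²φ₂ / cos²φ₁.
cos²φ₂ / cos²φ₁ = 2.2  ⇒  cos φ₁ = cos 42.1° / √2.2 = 0.7420/1.483 = 0.5002.
φ₁ = arccos(0.5002) ≈ 60.0°.

60.0°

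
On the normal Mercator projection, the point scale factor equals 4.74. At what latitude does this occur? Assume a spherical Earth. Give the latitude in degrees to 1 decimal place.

Mercator scale is k = sec φ = 1/cos φ.
1/cos φ = 4.74  ⇒  cos φ = 0.2110  ⇒  φ = arccos(0.2110) ≈ 77.8°.

77.8°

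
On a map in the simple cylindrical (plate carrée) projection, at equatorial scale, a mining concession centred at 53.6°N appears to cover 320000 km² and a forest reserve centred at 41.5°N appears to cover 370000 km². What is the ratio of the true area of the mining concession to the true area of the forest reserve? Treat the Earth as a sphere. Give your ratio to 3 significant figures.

Plate carrée has h = 1 and k = sec φ, giving areal scale sec φ; true area = (apparent area) · cos φ.
True area of mining concession: 320000 × cos(53.6°) = 320000 × 0.5934 = 189900 km².
True area of forest reserve: 370000 × cos(41.5°) = 370000 × 0.7490 = 277100 km².
Ratio = 189900 / 277100 ≈ 0.685.

0.685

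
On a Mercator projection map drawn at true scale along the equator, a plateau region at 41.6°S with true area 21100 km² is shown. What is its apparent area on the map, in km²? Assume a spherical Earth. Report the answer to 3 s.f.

37700 km²

Mercator is conformal, so the point scale is isotropic: h = k = sec φ = 1/cos φ.
Areal scale = k² = sec²φ = 1/cos²(41.6°) = 1/0.7478² = 1.788.
Apparent area = 21100 × 1.788 ≈ 37700 km².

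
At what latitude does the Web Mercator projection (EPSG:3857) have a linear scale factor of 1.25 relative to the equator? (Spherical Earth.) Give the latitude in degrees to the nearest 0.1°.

Mercator scale is k = sec φ = 1/cos φ.
1/cos φ = 1.25  ⇒  cos φ = 0.8000  ⇒  φ = arccos(0.8000) ≈ 36.9°.

36.9°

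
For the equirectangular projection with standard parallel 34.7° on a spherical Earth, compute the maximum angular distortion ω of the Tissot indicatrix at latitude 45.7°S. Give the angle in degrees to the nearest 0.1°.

9.3°

In the equirectangular projection with standard parallel φ₀ = 34.7° (x = Rλ cos φ₀, y = Rφ), meridians are true-scale (h = 1) and the parallel scale is k = cos φ₀ / cos φ.
At 45.7°: h = 1.000, k = 1.177; principal scales a = 1.177, b = 1.000.
sin(ω/2) = (a − b)/(a + b) = 0.1772/2.177 = 0.08137, so ω = 2 arcsin(0.08137) ≈ 9.3°.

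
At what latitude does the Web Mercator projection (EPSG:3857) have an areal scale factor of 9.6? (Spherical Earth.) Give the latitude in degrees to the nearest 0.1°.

Mercator areal scale is sec²φ.
sec²φ = 9.6  ⇒  cos²φ = 0.1042  ⇒  cos φ = 0.3227.
φ = arccos(0.3227) ≈ 71.2°.

71.2°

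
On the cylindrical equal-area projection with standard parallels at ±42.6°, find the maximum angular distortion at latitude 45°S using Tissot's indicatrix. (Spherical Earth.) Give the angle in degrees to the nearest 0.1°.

4.6°

Cylindrical equal-area (φ₀ = 42.6°): h = cos φ / cos 42.6° along meridians, k = cos 42.6° / cos φ along parallels; h·k = 1.
At 45°: h = 0.9606, k = 1.041; principal scales a = 1.041, b = 0.9606.
sin(ω/2) = (a − b)/(a + b) = 0.08038/2.002 = 0.04016, so ω = 2 arcsin(0.04016) ≈ 4.6°.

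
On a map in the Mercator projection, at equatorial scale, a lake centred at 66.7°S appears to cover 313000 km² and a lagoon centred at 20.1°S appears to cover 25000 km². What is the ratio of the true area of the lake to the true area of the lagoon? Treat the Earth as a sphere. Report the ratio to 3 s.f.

On Mercator the areal scale is sec²φ, so true area = apparent × cos²φ.
True area of lake: 313000 × cos²(66.7°) = 313000 × 0.1565 = 48970 km².
True area of lagoon: 25000 × cos²(20.1°) = 25000 × 0.8819 = 22050 km².
Ratio = 48970 / 22050 ≈ 2.22.

2.22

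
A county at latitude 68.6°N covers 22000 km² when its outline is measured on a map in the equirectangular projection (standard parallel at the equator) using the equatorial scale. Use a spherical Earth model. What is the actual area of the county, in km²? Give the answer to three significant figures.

Plate carrée maps x = Rλ, y = Rφ. The meridian scale is h = 1 and the parallel scale is k = 1/cos φ = sec φ.
Areal scale = h·k = 1 × sec φ; at 68.6°, h = 1.000, k = 2.741, so h·k = 2.741.
True area = apparent / (areal scale) = 22000 / 2.741 ≈ 8030 km².

8030 km²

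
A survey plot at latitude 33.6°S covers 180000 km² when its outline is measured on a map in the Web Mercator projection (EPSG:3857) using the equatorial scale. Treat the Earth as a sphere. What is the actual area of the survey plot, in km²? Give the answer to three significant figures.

125000 km²

The Mercator projection is conformal; its linear scale factor is the same in every direction and equals sec φ = 1/cos φ.
Areal scale = k² = sec²φ = 1/cos²(33.6°) = 1/0.8329² = 1.441.
True area = apparent / (areal scale) = 180000 / 1.441 ≈ 125000 km².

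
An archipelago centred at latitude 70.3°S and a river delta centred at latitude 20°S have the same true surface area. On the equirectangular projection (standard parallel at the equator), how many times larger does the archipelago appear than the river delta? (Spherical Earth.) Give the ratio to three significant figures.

Plate carrée maps x = Rλ, y = Rφ. The meridian scale is h = 1 and the parallel scale is k = 1/cos φ = sec φ.
Areal scale at 70.3°: h·k = 1.000 × 2.967 = 2.967.
Areal scale at 20°: h·k = 1.000 × 1.064 = 1.064.
Ratio = 2.967/1.064 ≈ 2.79.

2.79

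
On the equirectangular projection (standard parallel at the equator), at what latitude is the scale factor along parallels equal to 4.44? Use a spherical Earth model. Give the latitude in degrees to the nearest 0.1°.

Plate carrée: h = 1, k = sec φ along parallels.
sec φ = 4.44  ⇒  cos φ = 0.2252  ⇒  φ ≈ 77.0°.

77.0°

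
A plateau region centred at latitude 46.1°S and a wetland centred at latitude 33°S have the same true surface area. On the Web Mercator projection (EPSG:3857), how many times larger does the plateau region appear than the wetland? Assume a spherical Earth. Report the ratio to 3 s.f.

Mercator areal scale is sec²φ.
At 46.1°: sec²(46.1°) = 1/0.6934² = 2.080.
At 33°: sec²(33°) = 1/0.8387² = 1.422.
Ratio = 2.080/1.422 = cos²(33°)/cos²(46.1°) ≈ 1.46.

1.46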